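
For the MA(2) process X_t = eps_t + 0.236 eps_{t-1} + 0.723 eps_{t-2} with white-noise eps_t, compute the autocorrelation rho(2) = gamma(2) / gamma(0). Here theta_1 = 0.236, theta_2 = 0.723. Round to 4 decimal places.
\rho(2) = 0.4581

For an MA(q) process with theta_0 = 1, the autocovariance is
  gamma(k) = sigma^2 * sum_{i=0..q-k} theta_i * theta_{i+k},
and rho(k) = gamma(k) / gamma(0). Sigma^2 cancels.
  numerator   = (1)*(0.723) = 0.723.
  denominator = (1)^2 + (0.236)^2 + (0.723)^2 = 1.578425.
  rho(2) = 0.723 / 1.578425 = 0.4581.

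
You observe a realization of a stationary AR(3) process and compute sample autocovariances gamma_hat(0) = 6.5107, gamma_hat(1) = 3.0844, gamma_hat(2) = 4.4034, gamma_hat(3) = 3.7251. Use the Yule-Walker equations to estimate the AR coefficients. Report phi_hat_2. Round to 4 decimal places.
\hat\phi_{2} = 0.5200

The Yule-Walker equations for an AR(p) process read, in matrix form,
  Gamma_p phi = r_p,   with   (Gamma_p)_{ij} = gamma(|i - j|),
                       (r_p)_i = gamma(i),   i,j = 1..p.
Substitute the sample gammas (Toeplitz matrix and right-hand side of size 3):
  Gamma_p = [[6.5107, 3.0844, 4.4034], [3.0844, 6.5107, 3.0844], [4.4034, 3.0844, 6.5107]]
  r_p     = [3.0844, 4.4034, 3.7251]
Written out (R1..R3):
  (R1) 6.5107 phi_1 + 3.0844 phi_2 + 4.4034 phi_3 = 3.0844
  (R2) 3.0844 phi_1 + 6.5107 phi_2 + 3.0844 phi_3 = 4.4034
  (R3) 4.4034 phi_1 + 3.0844 phi_2 + 6.5107 phi_3 = 3.7251
Gaussian elimination:
  R2 <- R2 - (3.0844/6.5107) R1 = R2 - (0.473743) R1:  5.049486 phi_2 + 0.998319 phi_3 = 2.942186
  R3 <- R3 - (4.4034/6.5107) R1 = R3 - (0.676333) R1:  0.998319 phi_2 + 3.532536 phi_3 = 1.639019
  R3 <- R3 - (0.998319/5.049486) R2 = R3 - (0.197707) R2:  3.335161 phi_3 = 1.057328
Back-substitution:
  phi_hat_3 = 1.057328 / 3.335161 = 0.317025
  phi_hat_2 = (2.942186 - (0.998319)(0.317025)) / 5.049486 = 0.519992
  phi_hat_1 = (3.0844 - (3.0844)(0.519992) - (4.4034)(0.317025)) / 6.5107 = 0.012986
So phi_hat = [0.0130, 0.5200, 0.3170].
Therefore phi_hat_2 = 0.5200.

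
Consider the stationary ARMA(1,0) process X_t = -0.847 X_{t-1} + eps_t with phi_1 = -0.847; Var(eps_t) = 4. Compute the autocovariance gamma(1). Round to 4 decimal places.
\gamma(1) = -11.9891

Multiply the model equation by X_{t-k} and take expectations. With theta_0 = psi_0 = 1 and psi_j the MA(infinity) weights, this gives
  gamma(k) - sum_i phi_i gamma(k-i) = c_k,
  c_k = sigma^2 * sum_{j=k..q} theta_j psi_{j-k}   (c_k = 0 for k > q),
using gamma(-m) = gamma(m).
Pure AR (q = 0): c_0 = sigma^2 = 4, c_k = 0 for k >= 1.
Equations for k = 0 and k = 1 (AR order 1):
  gamma(0) = phi_1 gamma(1) + c_0
  gamma(1) = phi_1 gamma(0) + c_1
Substituting the second into the first: gamma(0) (1 - phi_1^2) = c_0 + phi_1 c_1, so
  gamma(0) = c_0 / (1 - phi_1^2) = 4 / (1 - (-0.847)^2) = 4 / 0.282591 = 14.154732.
  gamma(1) = phi_1 gamma(0) = (-0.847)(14.154732) = -11.989058.
Therefore gamma(1) = -11.9891 (to 4 decimal places).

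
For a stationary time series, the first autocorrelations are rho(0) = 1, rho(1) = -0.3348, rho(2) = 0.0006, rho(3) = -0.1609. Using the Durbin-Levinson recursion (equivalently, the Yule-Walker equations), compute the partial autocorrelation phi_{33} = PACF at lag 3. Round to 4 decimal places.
\phi_{33} = -0.2320

The PACF at lag k is phi_{kk}, the last component of the solution
to the Yule-Walker system G_k phi = r_k where
  (G_k)_{ij} = rho(|i - j|), (r_k)_i = rho(i), i,j = 1..k.
Equivalently, Durbin-Levinson gives phi_{kk} iteratively:
  phi_{11} = rho(1)
  phi_{kk} = [rho(k) - sum_{j=1..k-1} phi_{k-1,j} rho(k-j)]
            / [1 - sum_{j=1..k-1} phi_{k-1,j} rho(j)],
  phi_{k,j} = phi_{k-1,j} - phi_{kk} phi_{k-1,k-j},  j = 1..k-1.
Step k = 1:
  phi_11 = rho(1) = -0.3348.
Step k = 2:
  phi_22 = [rho(2) - phi_11 rho(1)] / [1 - phi_11 rho(1)] = [0.0006 - (-0.3348)(-0.3348)] / [1 - (-0.3348)(-0.3348)]
         = -0.11149104 / 0.88790896 = -0.125566.
  Update: phi_21 = phi_11 - phi_22 phi_11 = -0.3348 - (-0.125566)(-0.3348) = -0.376839.
Step k = 3:
  phi_33 = [rho(3) - phi_21 rho(2) - phi_22 rho(1)] / [1 - phi_21 rho(1) - phi_22 rho(2)]
    numerator   = -0.1609 - (-0.376839)(0.0006) - (-0.125566)(-0.3348) = -0.20271334
    denominator = 1 - (-0.376839)(-0.3348) - (-0.125566)(0.0006) = 0.87390949
  phi_33 = -0.20271334 / 0.87390949 = -0.232.
Therefore phi_{33} = -0.2320.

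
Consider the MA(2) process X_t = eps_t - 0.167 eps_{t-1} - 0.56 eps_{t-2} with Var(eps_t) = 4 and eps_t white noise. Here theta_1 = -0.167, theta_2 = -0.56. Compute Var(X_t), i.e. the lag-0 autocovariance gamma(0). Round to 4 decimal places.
\gamma(0) = 5.3660

For an MA(q) process X_t = eps_t + sum_i theta_i eps_{t-i} with
Var(eps_t) = sigma^2, the variance is
  gamma(0) = sigma^2 * (1 + sum_i theta_i^2).
  sum_i theta_i^2 = (-0.167)^2 + (-0.56)^2 = 0.027889 + 0.3136 = 0.341489.
  gamma(0) = 4 * (1 + 0.341489) = 4 * 1.341489 = 5.365956, which rounds to 5.3660.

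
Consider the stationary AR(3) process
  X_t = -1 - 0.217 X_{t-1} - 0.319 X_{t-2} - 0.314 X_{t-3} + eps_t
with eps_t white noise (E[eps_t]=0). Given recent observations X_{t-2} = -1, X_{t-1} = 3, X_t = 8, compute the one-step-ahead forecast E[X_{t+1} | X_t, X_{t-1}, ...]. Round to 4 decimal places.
E[X_{t+1} \mid \mathcal F_t] = -3.3790

For an AR(p) model X_t = c + sum_i phi_i X_{t-i} + eps_t, the
one-step-ahead conditional mean is
  E[X_{t+1} | X_t, ...] = c + sum_i phi_i X_{t+1-i}.
Substitute known values:
  E[X_{t+1} | ...] = -1 + (-0.217) * (8) + (-0.319) * (3) + (-0.314) * (-1)
                   = -3.3790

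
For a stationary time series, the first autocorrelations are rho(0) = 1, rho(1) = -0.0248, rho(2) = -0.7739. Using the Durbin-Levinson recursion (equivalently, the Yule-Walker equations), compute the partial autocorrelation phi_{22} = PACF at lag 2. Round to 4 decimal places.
\phi_{22} = -0.7750

The PACF at lag k is phi_{kk}, the last component of the solution
to the Yule-Walker system G_k phi = r_k where
  (G_k)_{ij} = rho(|i - j|), (r_k)_i = rho(i), i,j = 1..k.
Equivalently, Durbin-Levinson gives phi_{kk} iteratively:
  phi_{11} = rho(1)
  phi_{kk} = [rho(k) - sum_{j=1..k-1} phi_{k-1,j} rho(k-j)]
            / [1 - sum_{j=1..k-1} phi_{k-1,j} rho(j)],
  phi_{k,j} = phi_{k-1,j} - phi_{kk} phi_{k-1,k-j},  j = 1..k-1.
Step k = 1:
  phi_11 = rho(1) = -0.0248.
Step k = 2:
  phi_22 = [rho(2) - phi_11 rho(1)] / [1 - phi_11 rho(1)] = [-0.7739 - (-0.0248)(-0.0248)] / [1 - (-0.0248)(-0.0248)]
         = -0.77451504 / 0.99938496 = -0.775.
Therefore phi_{22} = -0.7750.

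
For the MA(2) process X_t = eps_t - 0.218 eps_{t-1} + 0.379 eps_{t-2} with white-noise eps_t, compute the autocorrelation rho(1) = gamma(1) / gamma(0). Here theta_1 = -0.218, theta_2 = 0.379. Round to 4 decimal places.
\rho(1) = -0.2524

For an MA(q) process with theta_0 = 1, the autocovariance is
  gamma(k) = sigma^2 * sum_{i=0..q-k} theta_i * theta_{i+k},
and rho(k) = gamma(k) / gamma(0). Sigma^2 cancels.
  numerator   = (1)*(-0.218) + (-0.218)*(0.379) = -0.300622.
  denominator = (1)^2 + (-0.218)^2 + (0.379)^2 = 1.191165.
  rho(1) = -0.300622 / 1.191165 = -0.2524.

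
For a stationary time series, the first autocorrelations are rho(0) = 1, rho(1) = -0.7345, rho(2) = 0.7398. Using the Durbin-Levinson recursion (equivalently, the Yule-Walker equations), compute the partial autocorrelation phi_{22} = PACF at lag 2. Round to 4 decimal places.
\phi_{22} = 0.4350

The PACF at lag k is phi_{kk}, the last component of the solution
to the Yule-Walker system G_k phi = r_k where
  (G_k)_{ij} = rho(|i - j|), (r_k)_i = rho(i), i,j = 1..k.
Equivalently, Durbin-Levinson gives phi_{kk} iteratively:
  phi_{11} = rho(1)
  phi_{kk} = [rho(k) - sum_{j=1..k-1} phi_{k-1,j} rho(k-j)]
            / [1 - sum_{j=1..k-1} phi_{k-1,j} rho(j)],
  phi_{k,j} = phi_{k-1,j} - phi_{kk} phi_{k-1,k-j},  j = 1..k-1.
Step k = 1:
  phi_11 = rho(1) = -0.7345.
Step k = 2:
  phi_22 = [rho(2) - phi_11 rho(1)] / [1 - phi_11 rho(1)] = [0.7398 - (-0.7345)(-0.7345)] / [1 - (-0.7345)(-0.7345)]
         = 0.20030975 / 0.46050975 = 0.435.
Therefore phi_{22} = 0.4350.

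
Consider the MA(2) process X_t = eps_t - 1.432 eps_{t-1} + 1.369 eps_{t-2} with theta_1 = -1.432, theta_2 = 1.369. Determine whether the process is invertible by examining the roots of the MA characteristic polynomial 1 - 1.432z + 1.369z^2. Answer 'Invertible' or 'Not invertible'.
\text{Not invertible}

The MA(q) characteristic polynomial is P(z) = 1 - 1.432z + 1.369z^2.
Invertibility requires all roots to lie outside the unit circle, i.e. |z| > 1 for every root.
Set 1 + (-1.432) z + (1.369) z^2 = 0, i.e. a z^2 + b z + c = 0 with a = 1.369, b = -1.432, c = 1.
Discriminant D = b^2 - 4ac = (-1.432)^2 - 4*(1.369)*1 = 2.050624 - (5.476) = -3.425376.
D < 0, so the roots are the complex-conjugate pair z = (-b +/- i sqrt(-D)) / (2a) = 0.523 +/- 0.676i.
For a conjugate pair |z|^2 = z * conj(z) = (product of roots) = c/a = 1/(1.369) = 0.73046, so |z| = sqrt(0.73046) = 0.8547 for both roots.
Moduli of all roots: 0.8547, 0.8547.
All moduli strictly greater than 1? No.
Verdict: Not invertible.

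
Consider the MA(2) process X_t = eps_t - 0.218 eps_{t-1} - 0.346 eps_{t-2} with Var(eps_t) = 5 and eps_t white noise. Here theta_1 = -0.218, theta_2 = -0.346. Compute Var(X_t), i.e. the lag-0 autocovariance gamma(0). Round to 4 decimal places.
\gamma(0) = 5.8362

For an MA(q) process X_t = eps_t + sum_i theta_i eps_{t-i} with
Var(eps_t) = sigma^2, the variance is
  gamma(0) = sigma^2 * (1 + sum_i theta_i^2).
  sum_i theta_i^2 = (-0.218)^2 + (-0.346)^2 = 0.047524 + 0.119716 = 0.16724.
  gamma(0) = 5 * (1 + 0.16724) = 5 * 1.16724 = 5.8362.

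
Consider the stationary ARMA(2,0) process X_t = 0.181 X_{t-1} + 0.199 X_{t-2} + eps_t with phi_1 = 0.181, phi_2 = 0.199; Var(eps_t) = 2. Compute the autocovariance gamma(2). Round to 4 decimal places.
\gamma(2) = 0.5265

Multiply the model equation by X_{t-k} and take expectations. With theta_0 = psi_0 = 1 and psi_j the MA(infinity) weights, this gives
  gamma(k) - sum_i phi_i gamma(k-i) = c_k,
  c_k = sigma^2 * sum_{j=k..q} theta_j psi_{j-k}   (c_k = 0 for k > q),
using gamma(-m) = gamma(m).
Pure AR (q = 0): c_0 = sigma^2 = 2, c_k = 0 for k >= 1.
Equations for k = 0, 1, 2 (AR order 2, c_2 = 0):
  (E0) gamma(0) = phi_1 gamma(1) + phi_2 gamma(2) + c_0
  (E1) gamma(1) = phi_1 gamma(0) + phi_2 gamma(1) + c_1
  (E2) gamma(2) = phi_1 gamma(1) + phi_2 gamma(0)
From (E1): gamma(1) = A gamma(0) + B with
  A = phi_1 / (1 - phi_2) = 0.181 / 0.801 = 0.225968,   B = c_1 / (1 - phi_2) = 0 / 0.801 = 0.
Insert (E2) into (E0): gamma(0) (1 - phi_2^2) = phi_1 (1 + phi_2) gamma(1) + c_0.
  phi_1 (1 + phi_2) = (0.181)(1.199) = 0.217019,   1 - phi_2^2 = 0.960399.
Replace gamma(1) by A gamma(0) + B and collect gamma(0):
  gamma(0) [0.960399 - (0.217019)(0.225968)] = c_0 = 2
  gamma(0) * 0.91136 = 2
  gamma(0) = 2 / 0.91136 = 2.194523.
  gamma(1) = A gamma(0) = (0.225968)(2.194523) = 0.495891.
  gamma(2) = phi_1 gamma(1) + phi_2 gamma(0) = (0.181)(0.495891) + (0.199)(2.194523) = 0.526466.
Therefore gamma(2) = 0.5265 (to 4 decimal places).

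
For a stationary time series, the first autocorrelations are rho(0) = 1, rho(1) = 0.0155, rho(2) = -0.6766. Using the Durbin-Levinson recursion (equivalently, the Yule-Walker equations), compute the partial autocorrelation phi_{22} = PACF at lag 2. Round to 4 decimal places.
\phi_{22} = -0.6770

The PACF at lag k is phi_{kk}, the last component of the solution
to the Yule-Walker system G_k phi = r_k where
  (G_k)_{ij} = rho(|i - j|), (r_k)_i = rho(i), i,j = 1..k.
Equivalently, Durbin-Levinson gives phi_{kk} iteratively:
  phi_{11} = rho(1)
  phi_{kk} = [rho(k) - sum_{j=1..k-1} phi_{k-1,j} rho(k-j)]
            / [1 - sum_{j=1..k-1} phi_{k-1,j} rho(j)],
  phi_{k,j} = phi_{k-1,j} - phi_{kk} phi_{k-1,k-j},  j = 1..k-1.
Step k = 1:
  phi_11 = rho(1) = 0.0155.
Step k = 2:
  phi_22 = [rho(2) - phi_11 rho(1)] / [1 - phi_11 rho(1)] = [-0.6766 - (0.0155)(0.0155)] / [1 - (0.0155)(0.0155)]
         = -0.67684025 / 0.99975975 = -0.677.
Therefore phi_{22} = -0.6770.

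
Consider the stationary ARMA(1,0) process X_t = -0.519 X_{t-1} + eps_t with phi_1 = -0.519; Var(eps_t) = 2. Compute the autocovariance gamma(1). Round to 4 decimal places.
\gamma(1) = -1.4207

Multiply the model equation by X_{t-k} and take expectations. With theta_0 = psi_0 = 1 and psi_j the MA(infinity) weights, this gives
  gamma(k) - sum_i phi_i gamma(k-i) = c_k,
  c_k = sigma^2 * sum_{j=k..q} theta_j psi_{j-k}   (c_k = 0 for k > q),
using gamma(-m) = gamma(m).
Pure AR (q = 0): c_0 = sigma^2 = 2, c_k = 0 for k >= 1.
Equations for k = 0 and k = 1 (AR order 1):
  gamma(0) = phi_1 gamma(1) + c_0
  gamma(1) = phi_1 gamma(0) + c_1
Substituting the second into the first: gamma(0) (1 - phi_1^2) = c_0 + phi_1 c_1, so
  gamma(0) = c_0 / (1 - phi_1^2) = 2 / (1 - (-0.519)^2) = 2 / 0.730639 = 2.73733.
  gamma(1) = phi_1 gamma(0) = (-0.519)(2.73733) = -1.420674.
Therefore gamma(1) = -1.4207 (to 4 decimal places).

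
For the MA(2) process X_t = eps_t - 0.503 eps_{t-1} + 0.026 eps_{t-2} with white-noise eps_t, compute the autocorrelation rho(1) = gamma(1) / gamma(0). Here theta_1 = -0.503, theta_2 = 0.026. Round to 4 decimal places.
\rho(1) = -0.4116

For an MA(q) process with theta_0 = 1, the autocovariance is
  gamma(k) = sigma^2 * sum_{i=0..q-k} theta_i * theta_{i+k},
and rho(k) = gamma(k) / gamma(0). Sigma^2 cancels.
  numerator   = (1)*(-0.503) + (-0.503)*(0.026) = -0.516078.
  denominator = (1)^2 + (-0.503)^2 + (0.026)^2 = 1.253685.
  rho(1) = -0.516078 / 1.253685 = -0.4116.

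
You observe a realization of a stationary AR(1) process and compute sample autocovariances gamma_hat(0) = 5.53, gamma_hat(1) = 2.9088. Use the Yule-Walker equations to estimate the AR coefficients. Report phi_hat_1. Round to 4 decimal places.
\hat\phi_{1} = 0.5260

The Yule-Walker equations for an AR(p) process read, in matrix form,
  Gamma_p phi = r_p,   with   (Gamma_p)_{ij} = gamma(|i - j|),
                       (r_p)_i = gamma(i),   i,j = 1..p.
Substitute the sample gammas (Toeplitz matrix and right-hand side of size 1):
  Gamma_p = [[5.53]]
  r_p     = [2.9088]
With p = 1 this is the single equation gamma(0) phi_1 = gamma(1):
  phi_hat_1 = gamma(1) / gamma(0) = 2.9088 / 5.53 = 0.5260.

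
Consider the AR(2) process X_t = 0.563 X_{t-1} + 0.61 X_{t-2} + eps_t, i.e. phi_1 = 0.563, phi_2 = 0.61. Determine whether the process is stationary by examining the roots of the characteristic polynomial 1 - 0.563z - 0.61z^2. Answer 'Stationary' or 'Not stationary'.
\text{Not stationary}

The AR(p) characteristic polynomial is P(z) = 1 - 0.563z - 0.61z^2.
Stationarity requires all roots to lie outside the unit circle, i.e. |z| > 1 for every root.
Set 1 + (-0.563) z + (-0.61) z^2 = 0, i.e. a z^2 + b z + c = 0 with a = -0.61, b = -0.563, c = 1.
Discriminant D = b^2 - 4ac = (-0.563)^2 - 4*(-0.61)*1 = 0.316969 - (-2.44) = 2.756969.
D >= 0, so the roots are real: z = (-b +/- sqrt(D)) / (2a) = (0.563 +/- 1.660412) / (-1.22).
  z_1 = (0.563 + 1.660412) / (-1.22) = -1.8225,   |z_1| = 1.8225.
  z_2 = (0.563 - 1.660412) / (-1.22) = 0.8995,   |z_2| = 0.8995.
Moduli of all roots: 1.8225, 0.8995.
All moduli strictly greater than 1? No.
Verdict: Not stationary.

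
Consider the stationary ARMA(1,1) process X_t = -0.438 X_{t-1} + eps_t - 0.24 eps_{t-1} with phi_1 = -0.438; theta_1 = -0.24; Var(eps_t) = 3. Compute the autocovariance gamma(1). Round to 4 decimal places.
\gamma(1) = -2.7814

Multiply the model equation by X_{t-k} and take expectations. With theta_0 = psi_0 = 1 and psi_j the MA(infinity) weights, this gives
  gamma(k) - sum_i phi_i gamma(k-i) = c_k,
  c_k = sigma^2 * sum_{j=k..q} theta_j psi_{j-k}   (c_k = 0 for k > q),
using gamma(-m) = gamma(m).
psi-weights needed (psi_j = theta_j + sum_i phi_i psi_{j-i}):
  psi_1 = theta_1 + phi_1 = -0.24 + (-0.438) = -0.678
Right-hand sides:
  c_0 = sigma^2 (1 + theta_1 psi_1) = 3 * (1 + (-0.24)(-0.678)) = 3 * 1.16272 = 3.48816
  c_1 = sigma^2 theta_1 = 3 * (-0.24) = -0.72
  c_2 = 0
Equations for k = 0 and k = 1 (AR order 1):
  gamma(0) = phi_1 gamma(1) + c_0
  gamma(1) = phi_1 gamma(0) + c_1
Substituting the second into the first: gamma(0) (1 - phi_1^2) = c_0 + phi_1 c_1, so
  gamma(0) = (c_0 + phi_1 c_1) / (1 - phi_1^2) = (3.48816 + (-0.438)(-0.72)) / (1 - (-0.438)^2) = 3.80352 / 0.808156 = 4.706418.
  gamma(1) = phi_1 gamma(0) + c_1 = (-0.438)(4.706418) + (-0.72) = -2.781411.
Therefore gamma(1) = -2.7814 (to 4 decimal places).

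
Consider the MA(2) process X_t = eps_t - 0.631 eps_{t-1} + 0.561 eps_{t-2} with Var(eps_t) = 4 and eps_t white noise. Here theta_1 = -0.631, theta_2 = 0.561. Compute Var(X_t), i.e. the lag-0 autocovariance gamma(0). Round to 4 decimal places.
\gamma(0) = 6.8515

For an MA(q) process X_t = eps_t + sum_i theta_i eps_{t-i} with
Var(eps_t) = sigma^2, the variance is
  gamma(0) = sigma^2 * (1 + sum_i theta_i^2).
  sum_i theta_i^2 = (-0.631)^2 + (0.561)^2 = 0.398161 + 0.314721 = 0.712882.
  gamma(0) = 4 * (1 + 0.712882) = 4 * 1.712882 = 6.851528, which rounds to 6.8515.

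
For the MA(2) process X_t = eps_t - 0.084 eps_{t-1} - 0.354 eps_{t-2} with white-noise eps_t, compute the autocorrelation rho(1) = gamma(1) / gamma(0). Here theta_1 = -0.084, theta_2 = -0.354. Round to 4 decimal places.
\rho(1) = -0.0479

For an MA(q) process with theta_0 = 1, the autocovariance is
  gamma(k) = sigma^2 * sum_{i=0..q-k} theta_i * theta_{i+k},
and rho(k) = gamma(k) / gamma(0). Sigma^2 cancels.
  numerator   = (1)*(-0.084) + (-0.084)*(-0.354) = -0.054264.
  denominator = (1)^2 + (-0.084)^2 + (-0.354)^2 = 1.132372.
  rho(1) = -0.054264 / 1.132372 = -0.0479.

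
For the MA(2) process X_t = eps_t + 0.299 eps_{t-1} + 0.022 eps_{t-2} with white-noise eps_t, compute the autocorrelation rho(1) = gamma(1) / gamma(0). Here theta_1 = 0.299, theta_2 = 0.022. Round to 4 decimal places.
\rho(1) = 0.2804

For an MA(q) process with theta_0 = 1, the autocovariance is
  gamma(k) = sigma^2 * sum_{i=0..q-k} theta_i * theta_{i+k},
and rho(k) = gamma(k) / gamma(0). Sigma^2 cancels.
  numerator   = (1)*(0.299) + (0.299)*(0.022) = 0.305578.
  denominator = (1)^2 + (0.299)^2 + (0.022)^2 = 1.089885.
  rho(1) = 0.305578 / 1.089885 = 0.2804.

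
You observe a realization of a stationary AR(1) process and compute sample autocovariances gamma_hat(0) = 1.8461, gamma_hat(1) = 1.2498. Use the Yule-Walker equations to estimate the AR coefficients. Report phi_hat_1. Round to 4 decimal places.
\hat\phi_{1} = 0.6770

The Yule-Walker equations for an AR(p) process read, in matrix form,
  Gamma_p phi = r_p,   with   (Gamma_p)_{ij} = gamma(|i - j|),
                       (r_p)_i = gamma(i),   i,j = 1..p.
Substitute the sample gammas (Toeplitz matrix and right-hand side of size 1):
  Gamma_p = [[1.8461]]
  r_p     = [1.2498]
With p = 1 this is the single equation gamma(0) phi_1 = gamma(1):
  phi_hat_1 = gamma(1) / gamma(0) = 1.2498 / 1.8461 = 0.6770.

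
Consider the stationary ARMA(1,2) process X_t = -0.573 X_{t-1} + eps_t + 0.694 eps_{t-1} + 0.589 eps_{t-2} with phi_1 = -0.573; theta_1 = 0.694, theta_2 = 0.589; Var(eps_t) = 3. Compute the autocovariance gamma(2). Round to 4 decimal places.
\gamma(2) = 1.8469

Multiply the model equation by X_{t-k} and take expectations. With theta_0 = psi_0 = 1 and psi_j the MA(infinity) weights, this gives
  gamma(k) - sum_i phi_i gamma(k-i) = c_k,
  c_k = sigma^2 * sum_{j=k..q} theta_j psi_{j-k}   (c_k = 0 for k > q),
using gamma(-m) = gamma(m).
psi-weights needed (psi_j = theta_j + sum_i phi_i psi_{j-i}):
  psi_1 = theta_1 + phi_1 = 0.694 + (-0.573) = 0.121
  psi_2 = theta_2 + phi_1 psi_1 = 0.589 + (-0.573)(0.121) = 0.519667
Right-hand sides:
  c_0 = sigma^2 (1 + theta_1 psi_1 + theta_2 psi_2) = 3 * (1 + (0.694)(0.121) + (0.589)(0.519667)) = 3 * 1.390058 = 4.170174
  c_1 = sigma^2 (theta_1 + theta_2 psi_1) = 3 * (0.694 + (0.589)(0.121)) = 2.295807
  c_2 = sigma^2 theta_2 = 3 * (0.589) = 1.767
Equations for k = 0 and k = 1 (AR order 1):
  gamma(0) = phi_1 gamma(1) + c_0
  gamma(1) = phi_1 gamma(0) + c_1
Substituting the second into the first: gamma(0) (1 - phi_1^2) = c_0 + phi_1 c_1, so
  gamma(0) = (c_0 + phi_1 c_1) / (1 - phi_1^2) = (4.170174 + (-0.573)(2.295807)) / (1 - (-0.573)^2) = 2.854676 / 0.671671 = 4.250111.
  gamma(1) = phi_1 gamma(0) + c_1 = (-0.573)(4.250111) + (2.295807) = -0.139506.
For k = 2: gamma(2) = phi_1 gamma(1) + c_2
  = (-0.573)(-0.139506) + (1.767) = 1.846937.
Therefore gamma(2) = 1.8469 (to 4 decimal places).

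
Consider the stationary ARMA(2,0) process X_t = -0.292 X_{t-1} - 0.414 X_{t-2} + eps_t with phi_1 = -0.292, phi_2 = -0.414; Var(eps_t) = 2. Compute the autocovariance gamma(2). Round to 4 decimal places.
\gamma(2) = -0.8918

Multiply the model equation by X_{t-k} and take expectations. With theta_0 = psi_0 = 1 and psi_j the MA(infinity) weights, this gives
  gamma(k) - sum_i phi_i gamma(k-i) = c_k,
  c_k = sigma^2 * sum_{j=k..q} theta_j psi_{j-k}   (c_k = 0 for k > q),
using gamma(-m) = gamma(m).
Pure AR (q = 0): c_0 = sigma^2 = 2, c_k = 0 for k >= 1.
Equations for k = 0, 1, 2 (AR order 2, c_2 = 0):
  (E0) gamma(0) = phi_1 gamma(1) + phi_2 gamma(2) + c_0
  (E1) gamma(1) = phi_1 gamma(0) + phi_2 gamma(1) + c_1
  (E2) gamma(2) = phi_1 gamma(1) + phi_2 gamma(0)
From (E1): gamma(1) = A gamma(0) + B with
  A = phi_1 / (1 - phi_2) = -0.292 / 1.414 = -0.206506,   B = c_1 / (1 - phi_2) = 0 / 1.414 = 0.
Insert (E2) into (E0): gamma(0) (1 - phi_2^2) = phi_1 (1 + phi_2) gamma(1) + c_0.
  phi_1 (1 + phi_2) = (-0.292)(0.586) = -0.171112,   1 - phi_2^2 = 0.828604.
Replace gamma(1) by A gamma(0) + B and collect gamma(0):
  gamma(0) [0.828604 - (-0.171112)(-0.206506)] = c_0 = 2
  gamma(0) * 0.793268 = 2
  gamma(0) = 2 / 0.793268 = 2.521215.
  gamma(1) = A gamma(0) = (-0.206506)(2.521215) = -0.520647.
  gamma(2) = phi_1 gamma(1) + phi_2 gamma(0) = (-0.292)(-0.520647) + (-0.414)(2.521215) = -0.891754.
Therefore gamma(2) = -0.8918 (to 4 decimal places).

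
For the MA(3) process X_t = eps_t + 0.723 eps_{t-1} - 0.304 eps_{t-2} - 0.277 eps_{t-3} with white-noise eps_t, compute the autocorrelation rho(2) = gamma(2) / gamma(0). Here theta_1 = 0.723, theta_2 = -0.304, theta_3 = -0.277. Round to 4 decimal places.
\rho(2) = -0.2981

For an MA(q) process with theta_0 = 1, the autocovariance is
  gamma(k) = sigma^2 * sum_{i=0..q-k} theta_i * theta_{i+k},
and rho(k) = gamma(k) / gamma(0). Sigma^2 cancels.
  numerator   = (1)*(-0.304) + (0.723)*(-0.277) = -0.504271.
  denominator = (1)^2 + (0.723)^2 + (-0.304)^2 + (-0.277)^2 = 1.691874.
  rho(2) = -0.504271 / 1.691874 = -0.2981.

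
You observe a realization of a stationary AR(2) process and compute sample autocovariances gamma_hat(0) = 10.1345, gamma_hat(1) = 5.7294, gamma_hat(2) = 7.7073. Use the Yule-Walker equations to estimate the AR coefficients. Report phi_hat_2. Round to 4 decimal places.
\hat\phi_{2} = 0.6480

The Yule-Walker equations for an AR(p) process read, in matrix form,
  Gamma_p phi = r_p,   with   (Gamma_p)_{ij} = gamma(|i - j|),
                       (r_p)_i = gamma(i),   i,j = 1..p.
Substitute the sample gammas (Toeplitz matrix and right-hand side of size 2):
  Gamma_p = [[10.1345, 5.7294], [5.7294, 10.1345]]
  r_p     = [5.7294, 7.7073]
Written out:
  10.1345 phi_1 + 5.7294 phi_2 = 5.7294
  5.7294 phi_1 + 10.1345 phi_2 = 7.7073
Solve by Cramer's rule:
  det = gamma(0)^2 - gamma(1)^2 = (10.1345)^2 - (5.7294)^2 = 102.70809025 - 32.82602436 = 69.88206589
  phi_hat_1 = [gamma(1) gamma(0) - gamma(1) gamma(2)] / det = [(5.7294)(10.1345) - (5.7294)(7.7073)] / 69.88206589 = 13.90639968 / 69.88206589 = 0.199
  phi_hat_2 = [gamma(0) gamma(2) - gamma(1)^2] / det = [(10.1345)(7.7073) - (5.7294)^2] / 69.88206589 = 45.28360749 / 69.88206589 = 0.648
So phi_hat = [0.1990, 0.6480].
Therefore phi_hat_2 = 0.6480.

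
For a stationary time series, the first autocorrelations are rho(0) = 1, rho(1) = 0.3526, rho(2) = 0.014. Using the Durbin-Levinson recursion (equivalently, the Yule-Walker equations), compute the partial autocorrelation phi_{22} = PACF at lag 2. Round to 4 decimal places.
\phi_{22} = -0.1260

The PACF at lag k is phi_{kk}, the last component of the solution
to the Yule-Walker system G_k phi = r_k where
  (G_k)_{ij} = rho(|i - j|), (r_k)_i = rho(i), i,j = 1..k.
Equivalently, Durbin-Levinson gives phi_{kk} iteratively:
  phi_{11} = rho(1)
  phi_{kk} = [rho(k) - sum_{j=1..k-1} phi_{k-1,j} rho(k-j)]
            / [1 - sum_{j=1..k-1} phi_{k-1,j} rho(j)],
  phi_{k,j} = phi_{k-1,j} - phi_{kk} phi_{k-1,k-j},  j = 1..k-1.
Step k = 1:
  phi_11 = rho(1) = 0.3526.
Step k = 2:
  phi_22 = [rho(2) - phi_11 rho(1)] / [1 - phi_11 rho(1)] = [0.014 - (0.3526)(0.3526)] / [1 - (0.3526)(0.3526)]
         = -0.11032676 / 0.87567324 = -0.126.
Therefore phi_{22} = -0.1260.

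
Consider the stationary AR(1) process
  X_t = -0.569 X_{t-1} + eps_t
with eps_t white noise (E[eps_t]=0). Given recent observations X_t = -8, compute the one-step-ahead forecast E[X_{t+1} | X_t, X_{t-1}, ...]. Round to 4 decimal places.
E[X_{t+1} \mid \mathcal F_t] = 4.5520

For an AR(p) model X_t = c + sum_i phi_i X_{t-i} + eps_t, the
one-step-ahead conditional mean is
  E[X_{t+1} | X_t, ...] = c + sum_i phi_i X_{t+1-i}.
Substitute known values:
  E[X_{t+1} | ...] = (-0.569) * (-8)
                   = 4.5520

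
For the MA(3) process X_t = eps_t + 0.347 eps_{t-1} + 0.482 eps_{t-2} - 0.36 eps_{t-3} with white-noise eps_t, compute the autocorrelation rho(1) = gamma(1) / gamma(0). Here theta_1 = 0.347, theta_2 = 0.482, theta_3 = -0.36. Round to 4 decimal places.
\rho(1) = 0.2299

For an MA(q) process with theta_0 = 1, the autocovariance is
  gamma(k) = sigma^2 * sum_{i=0..q-k} theta_i * theta_{i+k},
and rho(k) = gamma(k) / gamma(0). Sigma^2 cancels.
  numerator   = (1)*(0.347) + (0.347)*(0.482) + (0.482)*(-0.36) = 0.340734.
  denominator = (1)^2 + (0.347)^2 + (0.482)^2 + (-0.36)^2 = 1.482333.
  rho(1) = 0.340734 / 1.482333 = 0.2299.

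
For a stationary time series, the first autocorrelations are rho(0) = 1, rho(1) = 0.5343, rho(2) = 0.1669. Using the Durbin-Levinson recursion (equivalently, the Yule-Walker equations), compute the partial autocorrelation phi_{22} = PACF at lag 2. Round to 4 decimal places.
\phi_{22} = -0.1660

The PACF at lag k is phi_{kk}, the last component of the solution
to the Yule-Walker system G_k phi = r_k where
  (G_k)_{ij} = rho(|i - j|), (r_k)_i = rho(i), i,j = 1..k.
Equivalently, Durbin-Levinson gives phi_{kk} iteratively:
  phi_{11} = rho(1)
  phi_{kk} = [rho(k) - sum_{j=1..k-1} phi_{k-1,j} rho(k-j)]
            / [1 - sum_{j=1..k-1} phi_{k-1,j} rho(j)],
  phi_{k,j} = phi_{k-1,j} - phi_{kk} phi_{k-1,k-j},  j = 1..k-1.
Step k = 1:
  phi_11 = rho(1) = 0.5343.
Step k = 2:
  phi_22 = [rho(2) - phi_11 rho(1)] / [1 - phi_11 rho(1)] = [0.1669 - (0.5343)(0.5343)] / [1 - (0.5343)(0.5343)]
         = -0.11857649 / 0.71452351 = -0.166.
Therefore phi_{22} = -0.1660.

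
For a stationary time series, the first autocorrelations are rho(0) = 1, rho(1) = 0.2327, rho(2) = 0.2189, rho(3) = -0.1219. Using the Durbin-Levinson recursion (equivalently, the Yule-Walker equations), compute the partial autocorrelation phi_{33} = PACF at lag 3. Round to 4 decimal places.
\phi_{33} = -0.2230

The PACF at lag k is phi_{kk}, the last component of the solution
to the Yule-Walker system G_k phi = r_k where
  (G_k)_{ij} = rho(|i - j|), (r_k)_i = rho(i), i,j = 1..k.
Equivalently, Durbin-Levinson gives phi_{kk} iteratively:
  phi_{11} = rho(1)
  phi_{kk} = [rho(k) - sum_{j=1..k-1} phi_{k-1,j} rho(k-j)]
            / [1 - sum_{j=1..k-1} phi_{k-1,j} rho(j)],
  phi_{k,j} = phi_{k-1,j} - phi_{kk} phi_{k-1,k-j},  j = 1..k-1.
Step k = 1:
  phi_11 = rho(1) = 0.2327.
Step k = 2:
  phi_22 = [rho(2) - phi_11 rho(1)] / [1 - phi_11 rho(1)] = [0.2189 - (0.2327)(0.2327)] / [1 - (0.2327)(0.2327)]
         = 0.16475071 / 0.94585071 = 0.174183.
  Update: phi_21 = phi_11 - phi_22 phi_11 = 0.2327 - (0.174183)(0.2327) = 0.192168.
Step k = 3:
  phi_33 = [rho(3) - phi_21 rho(2) - phi_22 rho(1)] / [1 - phi_21 rho(1) - phi_22 rho(2)]
    numerator   = -0.1219 - (0.192168)(0.2189) - (0.174183)(0.2327) = -0.2044978
    denominator = 1 - (0.192168)(0.2327) - (0.174183)(0.2189) = 0.91715401
  phi_33 = -0.2044978 / 0.91715401 = -0.223.
Therefore phi_{33} = -0.2230.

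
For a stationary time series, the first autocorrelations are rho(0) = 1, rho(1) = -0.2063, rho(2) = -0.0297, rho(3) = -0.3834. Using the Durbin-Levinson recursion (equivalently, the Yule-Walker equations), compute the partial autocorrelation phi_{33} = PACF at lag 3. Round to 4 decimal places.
\phi_{33} = -0.4260

The PACF at lag k is phi_{kk}, the last component of the solution
to the Yule-Walker system G_k phi = r_k where
  (G_k)_{ij} = rho(|i - j|), (r_k)_i = rho(i), i,j = 1..k.
Equivalently, Durbin-Levinson gives phi_{kk} iteratively:
  phi_{11} = rho(1)
  phi_{kk} = [rho(k) - sum_{j=1..k-1} phi_{k-1,j} rho(k-j)]
            / [1 - sum_{j=1..k-1} phi_{k-1,j} rho(j)],
  phi_{k,j} = phi_{k-1,j} - phi_{kk} phi_{k-1,k-j},  j = 1..k-1.
Step k = 1:
  phi_11 = rho(1) = -0.2063.
Step k = 2:
  phi_22 = [rho(2) - phi_11 rho(1)] / [1 - phi_11 rho(1)] = [-0.0297 - (-0.2063)(-0.2063)] / [1 - (-0.2063)(-0.2063)]
         = -0.07225969 / 0.95744031 = -0.075472.
  Update: phi_21 = phi_11 - phi_22 phi_11 = -0.2063 - (-0.075472)(-0.2063) = -0.22187.
Step k = 3:
  phi_33 = [rho(3) - phi_21 rho(2) - phi_22 rho(1)] / [1 - phi_21 rho(1) - phi_22 rho(2)]
    numerator   = -0.3834 - (-0.22187)(-0.0297) - (-0.075472)(-0.2063) = -0.40555935
    denominator = 1 - (-0.22187)(-0.2063) - (-0.075472)(-0.0297) = 0.95198675
  phi_33 = -0.40555935 / 0.95198675 = -0.426.
Therefore phi_{33} = -0.4260.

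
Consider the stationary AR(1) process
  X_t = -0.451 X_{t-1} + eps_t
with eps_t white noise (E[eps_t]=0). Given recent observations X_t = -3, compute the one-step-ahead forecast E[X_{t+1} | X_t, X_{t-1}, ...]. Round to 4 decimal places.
E[X_{t+1} \mid \mathcal F_t] = 1.3530

For an AR(p) model X_t = c + sum_i phi_i X_{t-i} + eps_t, the
one-step-ahead conditional mean is
  E[X_{t+1} | X_t, ...] = c + sum_i phi_i X_{t+1-i}.
Substitute known values:
  E[X_{t+1} | ...] = (-0.451) * (-3)
                   = 1.3530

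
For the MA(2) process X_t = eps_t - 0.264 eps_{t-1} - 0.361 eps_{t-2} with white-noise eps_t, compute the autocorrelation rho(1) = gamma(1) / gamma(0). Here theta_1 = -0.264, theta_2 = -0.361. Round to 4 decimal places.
\rho(1) = -0.1406

For an MA(q) process with theta_0 = 1, the autocovariance is
  gamma(k) = sigma^2 * sum_{i=0..q-k} theta_i * theta_{i+k},
and rho(k) = gamma(k) / gamma(0). Sigma^2 cancels.
  numerator   = (1)*(-0.264) + (-0.264)*(-0.361) = -0.168696.
  denominator = (1)^2 + (-0.264)^2 + (-0.361)^2 = 1.200017.
  rho(1) = -0.168696 / 1.200017 = -0.1406.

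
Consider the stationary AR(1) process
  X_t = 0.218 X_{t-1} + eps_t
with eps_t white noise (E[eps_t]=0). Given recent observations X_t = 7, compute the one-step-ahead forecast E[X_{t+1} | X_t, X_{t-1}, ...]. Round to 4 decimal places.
E[X_{t+1} \mid \mathcal F_t] = 1.5260

For an AR(p) model X_t = c + sum_i phi_i X_{t-i} + eps_t, the
one-step-ahead conditional mean is
  E[X_{t+1} | X_t, ...] = c + sum_i phi_i X_{t+1-i}.
Substitute known values:
  E[X_{t+1} | ...] = (0.218) * (7)
                   = 1.5260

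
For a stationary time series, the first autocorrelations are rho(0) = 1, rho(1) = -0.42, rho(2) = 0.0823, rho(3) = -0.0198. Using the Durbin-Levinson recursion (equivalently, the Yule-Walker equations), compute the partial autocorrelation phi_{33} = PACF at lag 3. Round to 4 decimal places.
\phi_{33} = -0.0360

The PACF at lag k is phi_{kk}, the last component of the solution
to the Yule-Walker system G_k phi = r_k where
  (G_k)_{ij} = rho(|i - j|), (r_k)_i = rho(i), i,j = 1..k.
Equivalently, Durbin-Levinson gives phi_{kk} iteratively:
  phi_{11} = rho(1)
  phi_{kk} = [rho(k) - sum_{j=1..k-1} phi_{k-1,j} rho(k-j)]
            / [1 - sum_{j=1..k-1} phi_{k-1,j} rho(j)],
  phi_{k,j} = phi_{k-1,j} - phi_{kk} phi_{k-1,k-j},  j = 1..k-1.
Step k = 1:
  phi_11 = rho(1) = -0.42.
Step k = 2:
  phi_22 = [rho(2) - phi_11 rho(1)] / [1 - phi_11 rho(1)] = [0.0823 - (-0.42)(-0.42)] / [1 - (-0.42)(-0.42)]
         = -0.0941 / 0.8236 = -0.114254.
  Update: phi_21 = phi_11 - phi_22 phi_11 = -0.42 - (-0.114254)(-0.42) = -0.467987.
Step k = 3:
  phi_33 = [rho(3) - phi_21 rho(2) - phi_22 rho(1)] / [1 - phi_21 rho(1) - phi_22 rho(2)]
    numerator   = -0.0198 - (-0.467987)(0.0823) - (-0.114254)(-0.42) = -0.02927157
    denominator = 1 - (-0.467987)(-0.42) - (-0.114254)(0.0823) = 0.81284865
  phi_33 = -0.02927157 / 0.81284865 = -0.036.
Therefore phi_{33} = -0.0360.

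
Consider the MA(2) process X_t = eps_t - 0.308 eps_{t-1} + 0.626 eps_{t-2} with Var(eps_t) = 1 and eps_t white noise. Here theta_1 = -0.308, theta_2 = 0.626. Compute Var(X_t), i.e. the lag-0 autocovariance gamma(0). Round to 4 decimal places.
\gamma(0) = 1.4867

For an MA(q) process X_t = eps_t + sum_i theta_i eps_{t-i} with
Var(eps_t) = sigma^2, the variance is
  gamma(0) = sigma^2 * (1 + sum_i theta_i^2).
  sum_i theta_i^2 = (-0.308)^2 + (0.626)^2 = 0.094864 + 0.391876 = 0.48674.
  gamma(0) = 1 * (1 + 0.48674) = 1 * 1.48674 = 1.48674, which rounds to 1.4867.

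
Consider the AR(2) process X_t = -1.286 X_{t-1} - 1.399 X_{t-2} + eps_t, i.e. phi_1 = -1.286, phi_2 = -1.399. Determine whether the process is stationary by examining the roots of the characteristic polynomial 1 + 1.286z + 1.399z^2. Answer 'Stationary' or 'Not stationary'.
\text{Not stationary}

The AR(p) characteristic polynomial is P(z) = 1 + 1.286z + 1.399z^2.
Stationarity requires all roots to lie outside the unit circle, i.e. |z| > 1 for every root.
Set 1 + (1.286) z + (1.399) z^2 = 0, i.e. a z^2 + b z + c = 0 with a = 1.399, b = 1.286, c = 1.
Discriminant D = b^2 - 4ac = (1.286)^2 - 4*(1.399)*1 = 1.653796 - (5.596) = -3.942204.
D < 0, so the roots are the complex-conjugate pair z = (-b +/- i sqrt(-D)) / (2a) = -0.4596 +/- 0.7096i.
For a conjugate pair |z|^2 = z * conj(z) = (product of roots) = c/a = 1/(1.399) = 0.714796, so |z| = sqrt(0.714796) = 0.8455 for both roots.
Moduli of all roots: 0.8455, 0.8455.
All moduli strictly greater than 1? No.
Verdict: Not stationary.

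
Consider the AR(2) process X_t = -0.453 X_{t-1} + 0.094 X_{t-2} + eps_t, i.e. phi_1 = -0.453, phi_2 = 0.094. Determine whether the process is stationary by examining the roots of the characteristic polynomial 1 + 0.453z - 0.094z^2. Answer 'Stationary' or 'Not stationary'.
\text{Stationary}

The AR(p) characteristic polynomial is P(z) = 1 + 0.453z - 0.094z^2.
Stationarity requires all roots to lie outside the unit circle, i.e. |z| > 1 for every root.
Set 1 + (0.453) z + (-0.094) z^2 = 0, i.e. a z^2 + b z + c = 0 with a = -0.094, b = 0.453, c = 1.
Discriminant D = b^2 - 4ac = (0.453)^2 - 4*(-0.094)*1 = 0.205209 - (-0.376) = 0.581209.
D >= 0, so the roots are real: z = (-b +/- sqrt(D)) / (2a) = (-0.453 +/- 0.762371) / (-0.188).
  z_1 = (-0.453 + 0.762371) / (-0.188) = -1.6456,   |z_1| = 1.6456.
  z_2 = (-0.453 - 0.762371) / (-0.188) = 6.4647,   |z_2| = 6.4647.
Moduli of all roots: 1.6456, 6.4647.
All moduli strictly greater than 1? Yes.
Verdict: Stationary.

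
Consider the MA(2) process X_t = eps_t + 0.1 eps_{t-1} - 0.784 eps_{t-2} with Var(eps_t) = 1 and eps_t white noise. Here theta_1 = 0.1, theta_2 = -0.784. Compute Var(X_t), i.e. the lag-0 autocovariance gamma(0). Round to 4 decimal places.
\gamma(0) = 1.6247

For an MA(q) process X_t = eps_t + sum_i theta_i eps_{t-i} with
Var(eps_t) = sigma^2, the variance is
  gamma(0) = sigma^2 * (1 + sum_i theta_i^2).
  sum_i theta_i^2 = (0.1)^2 + (-0.784)^2 = 0.01 + 0.614656 = 0.624656.
  gamma(0) = 1 * (1 + 0.624656) = 1 * 1.624656 = 1.624656, which rounds to 1.6247.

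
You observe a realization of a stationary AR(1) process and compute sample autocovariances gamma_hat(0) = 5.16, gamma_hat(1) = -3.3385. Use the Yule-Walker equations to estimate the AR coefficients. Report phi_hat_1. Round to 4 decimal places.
\hat\phi_{1} = -0.6470

The Yule-Walker equations for an AR(p) process read, in matrix form,
  Gamma_p phi = r_p,   with   (Gamma_p)_{ij} = gamma(|i - j|),
                       (r_p)_i = gamma(i),   i,j = 1..p.
Substitute the sample gammas (Toeplitz matrix and right-hand side of size 1):
  Gamma_p = [[5.16]]
  r_p     = [-3.3385]
With p = 1 this is the single equation gamma(0) phi_1 = gamma(1):
  phi_hat_1 = gamma(1) / gamma(0) = -3.3385 / 5.16 = -0.6470.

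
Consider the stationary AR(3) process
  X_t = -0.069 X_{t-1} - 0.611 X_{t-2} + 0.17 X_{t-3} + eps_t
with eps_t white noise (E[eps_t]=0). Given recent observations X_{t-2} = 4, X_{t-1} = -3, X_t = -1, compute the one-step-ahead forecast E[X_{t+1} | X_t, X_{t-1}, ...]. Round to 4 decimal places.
E[X_{t+1} \mid \mathcal F_t] = 2.5820

For an AR(p) model X_t = c + sum_i phi_i X_{t-i} + eps_t, the
one-step-ahead conditional mean is
  E[X_{t+1} | X_t, ...] = c + sum_i phi_i X_{t+1-i}.
Substitute known values:
  E[X_{t+1} | ...] = (-0.069) * (-1) + (-0.611) * (-3) + (0.17) * (4)
                   = 2.5820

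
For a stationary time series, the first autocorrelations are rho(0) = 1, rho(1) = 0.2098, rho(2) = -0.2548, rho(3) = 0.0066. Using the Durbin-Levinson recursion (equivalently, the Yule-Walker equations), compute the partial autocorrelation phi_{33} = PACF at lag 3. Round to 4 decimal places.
\phi_{33} = 0.1650

The PACF at lag k is phi_{kk}, the last component of the solution
to the Yule-Walker system G_k phi = r_k where
  (G_k)_{ij} = rho(|i - j|), (r_k)_i = rho(i), i,j = 1..k.
Equivalently, Durbin-Levinson gives phi_{kk} iteratively:
  phi_{11} = rho(1)
  phi_{kk} = [rho(k) - sum_{j=1..k-1} phi_{k-1,j} rho(k-j)]
            / [1 - sum_{j=1..k-1} phi_{k-1,j} rho(j)],
  phi_{k,j} = phi_{k-1,j} - phi_{kk} phi_{k-1,k-j},  j = 1..k-1.
Step k = 1:
  phi_11 = rho(1) = 0.2098.
Step k = 2:
  phi_22 = [rho(2) - phi_11 rho(1)] / [1 - phi_11 rho(1)] = [-0.2548 - (0.2098)(0.2098)] / [1 - (0.2098)(0.2098)]
         = -0.29881604 / 0.95598396 = -0.312574.
  Update: phi_21 = phi_11 - phi_22 phi_11 = 0.2098 - (-0.312574)(0.2098) = 0.275378.
Step k = 3:
  phi_33 = [rho(3) - phi_21 rho(2) - phi_22 rho(1)] / [1 - phi_21 rho(1) - phi_22 rho(2)]
    numerator   = 0.0066 - (0.275378)(-0.2548) - (-0.312574)(0.2098) = 0.14234443
    denominator = 1 - (0.275378)(0.2098) - (-0.312574)(-0.2548) = 0.86258174
  phi_33 = 0.14234443 / 0.86258174 = 0.165.
Therefore phi_{33} = 0.1650.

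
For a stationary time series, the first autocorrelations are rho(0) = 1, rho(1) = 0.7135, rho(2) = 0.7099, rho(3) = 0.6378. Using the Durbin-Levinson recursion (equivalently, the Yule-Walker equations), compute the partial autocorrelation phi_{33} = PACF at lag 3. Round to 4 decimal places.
\phi_{33} = 0.1140

The PACF at lag k is phi_{kk}, the last component of the solution
to the Yule-Walker system G_k phi = r_k where
  (G_k)_{ij} = rho(|i - j|), (r_k)_i = rho(i), i,j = 1..k.
Equivalently, Durbin-Levinson gives phi_{kk} iteratively:
  phi_{11} = rho(1)
  phi_{kk} = [rho(k) - sum_{j=1..k-1} phi_{k-1,j} rho(k-j)]
            / [1 - sum_{j=1..k-1} phi_{k-1,j} rho(j)],
  phi_{k,j} = phi_{k-1,j} - phi_{kk} phi_{k-1,k-j},  j = 1..k-1.
Step k = 1:
  phi_11 = rho(1) = 0.7135.
Step k = 2:
  phi_22 = [rho(2) - phi_11 rho(1)] / [1 - phi_11 rho(1)] = [0.7099 - (0.7135)(0.7135)] / [1 - (0.7135)(0.7135)]
         = 0.20081775 / 0.49091775 = 0.409066.
  Update: phi_21 = phi_11 - phi_22 phi_11 = 0.7135 - (0.409066)(0.7135) = 0.421631.
Step k = 3:
  phi_33 = [rho(3) - phi_21 rho(2) - phi_22 rho(1)] / [1 - phi_21 rho(1) - phi_22 rho(2)]
    numerator   = 0.6378 - (0.421631)(0.7099) - (0.409066)(0.7135) = 0.04661528
    denominator = 1 - (0.421631)(0.7135) - (0.409066)(0.7099) = 0.40877004
  phi_33 = 0.04661528 / 0.40877004 = 0.114.
Therefore phi_{33} = 0.1140.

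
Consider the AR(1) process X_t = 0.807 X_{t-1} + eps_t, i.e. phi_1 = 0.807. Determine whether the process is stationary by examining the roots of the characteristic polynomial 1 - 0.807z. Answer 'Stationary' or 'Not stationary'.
\text{Stationary}

The AR(p) characteristic polynomial is P(z) = 1 - 0.807z.
Stationarity requires all roots to lie outside the unit circle, i.e. |z| > 1 for every root.
This is linear in z: 1 + (-0.807) z = 0  =>  z = -1/(-0.807) = 1.239157,  |z| = 1.239157.
Moduli of all roots: 1.2392.
All moduli strictly greater than 1? Yes.
Verdict: Stationary.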